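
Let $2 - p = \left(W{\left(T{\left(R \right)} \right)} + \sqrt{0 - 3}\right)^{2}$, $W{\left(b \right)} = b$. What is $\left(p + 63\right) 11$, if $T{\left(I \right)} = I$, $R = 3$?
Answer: $649 - 66 i \sqrt{3} \approx 649.0 - 114.32 i$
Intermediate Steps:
$p = 2 - \left(3 + i \sqrt{3}\right)^{2}$ ($p = 2 - \left(3 + \sqrt{0 - 3}\right)^{2} = 2 - \left(3 + \sqrt{-3}\right)^{2} = 2 - \left(3 + i \sqrt{3}\right)^{2} \approx -4.0 - 10.392 i$)
$\left(p + 63\right) 11 = \left(\left(2 - \left(3 + i \sqrt{3}\right)^{2}\right) + 63\right) 11 = \left(65 - \left(3 + i \sqrt{3}\right)^{2}\right) 11 = 715 - 11 \left(3 + i \sqrt{3}\right)^{2}$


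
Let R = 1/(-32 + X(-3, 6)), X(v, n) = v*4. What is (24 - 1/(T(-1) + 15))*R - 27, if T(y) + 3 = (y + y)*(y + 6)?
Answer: -2423/88 ≈ -27.534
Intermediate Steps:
X(v, n) = 4*v
T(y) = -3 + 2*y*(6 + y) (T(y) = -3 + (y + y)*(y + 6) = -3 + (2*y)*(6 + y) = -3 + 2*y*(6 + y))
R = -1/44 (R = 1/(-32 + 4*(-3)) = 1/(-32 - 12) = 1/(-44) = -1/44 ≈ -0.022727)
(24 - 1/(T(-1) + 15))*R - 27 = (24 - 1/((-3 + 2*(-1)² + 12*(-1)) + 15))*(-1/44) - 27 = (24 - 1/((-3 + 2*1 - 12) + 15))*(-1/44) - 27 = (24 - 1/((-3 + 2 - 12) + 15))*(-1/44) - 27 = (24 - 1/(-13 + 15))*(-1/44) - 27 = (24 - 1/2)*(-1/44) - 27 = (24 - 1*½)*(-1/44) - 27 = (24 - ½)*(-1/44) - 27 = (47/2)*(-1/44) - 27 = -47/88 - 27 = -2423/88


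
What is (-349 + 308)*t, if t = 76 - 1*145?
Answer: 2829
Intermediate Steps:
t = -69 (t = 76 - 145 = -69)
(-349 + 308)*t = (-349 + 308)*(-69) = -41*(-69) = 2829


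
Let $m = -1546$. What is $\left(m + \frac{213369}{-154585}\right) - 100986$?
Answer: $- \frac{15850122589}{154585} \approx -1.0253 \cdot 10^{5}$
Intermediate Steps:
$\left(m + \frac{213369}{-154585}\right) - 100986 = \left(-1546 + \frac{213369}{-154585}\right) - 100986 = \left(-1546 + 213369 \left(- \frac{1}{154585}\right)\right) - 100986 = \left(-1546 - \frac{213369}{154585}\right) - 100986 = - \frac{239201779}{154585} - 100986 = - \frac{15850122589}{154585}$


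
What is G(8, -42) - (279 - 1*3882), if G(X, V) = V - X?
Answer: 3553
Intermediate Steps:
G(8, -42) - (279 - 1*3882) = (-42 - 1*8) - (279 - 1*3882) = (-42 - 8) - (279 - 3882) = -50 - 1*(-3603) = -50 + 3603 = 3553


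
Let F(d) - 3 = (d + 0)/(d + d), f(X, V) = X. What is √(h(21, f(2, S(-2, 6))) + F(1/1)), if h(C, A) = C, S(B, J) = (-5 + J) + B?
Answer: 7*√2/2 ≈ 4.9497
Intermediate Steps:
S(B, J) = -5 + B + J
F(d) = 7/2 (F(d) = 3 + (d + 0)/(d + d) = 3 + d/((2*d)) = 3 + d*(1/(2*d)) = 3 + ½ = 7/2)
√(h(21, f(2, S(-2, 6))) + F(1/1)) = √(21 + 7/2) = √(49/2) = 7*√2/2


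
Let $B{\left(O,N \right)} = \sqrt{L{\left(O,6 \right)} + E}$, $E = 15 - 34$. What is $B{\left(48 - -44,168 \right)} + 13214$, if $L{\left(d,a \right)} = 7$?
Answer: $13214 + 2 i \sqrt{3} \approx 13214.0 + 3.4641 i$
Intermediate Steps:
$E = -19$
$B{\left(O,N \right)} = 2 i \sqrt{3}$ ($B{\left(O,N \right)} = \sqrt{7 - 19} = \sqrt{-12} = 2 i \sqrt{3}$)
$B{\left(48 - -44,168 \right)} + 13214 = 2 i \sqrt{3} + 13214 = 13214 + 2 i \sqrt{3}$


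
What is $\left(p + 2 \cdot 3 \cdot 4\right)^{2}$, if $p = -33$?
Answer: $81$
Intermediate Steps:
$\left(p + 2 \cdot 3 \cdot 4\right)^{2} = \left(-33 + 2 \cdot 3 \cdot 4\right)^{2} = \left(-33 + 6 \cdot 4\right)^{2} = \left(-33 + 24\right)^{2} = \left(-9\right)^{2} = 81$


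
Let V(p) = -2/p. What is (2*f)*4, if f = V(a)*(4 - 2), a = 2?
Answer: -16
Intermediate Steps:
f = -2 (f = (-2/2)*(4 - 2) = -2*½*2 = -1*2 = -2)
(2*f)*4 = (2*(-2))*4 = -4*4 = -16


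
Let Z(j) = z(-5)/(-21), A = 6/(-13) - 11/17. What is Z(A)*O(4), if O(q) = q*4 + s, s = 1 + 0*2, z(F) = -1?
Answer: 17/21 ≈ 0.80952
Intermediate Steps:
A = -245/221 (A = 6*(-1/13) - 11*1/17 = -6/13 - 11/17 = -245/221 ≈ -1.1086)
s = 1 (s = 1 + 0 = 1)
O(q) = 1 + 4*q (O(q) = q*4 + 1 = 4*q + 1 = 1 + 4*q)
Z(j) = 1/21 (Z(j) = -1/(-21) = -1*(-1/21) = 1/21)
Z(A)*O(4) = (1 + 4*4)/21 = (1 + 16)/21 = (1/21)*17 = 17/21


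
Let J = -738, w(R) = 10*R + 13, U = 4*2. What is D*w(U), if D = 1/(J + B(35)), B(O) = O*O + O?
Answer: 31/174 ≈ 0.17816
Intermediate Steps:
B(O) = O + O² (B(O) = O² + O = O + O²)
U = 8
w(R) = 13 + 10*R
D = 1/522 (D = 1/(-738 + 35*(1 + 35)) = 1/(-738 + 35*36) = 1/(-738 + 1260) = 1/522 ≈ 0.0019157)
D*w(U) = (13 + 10*8)/522 = (13 + 80)/522 = (1/522)*93 = 31/174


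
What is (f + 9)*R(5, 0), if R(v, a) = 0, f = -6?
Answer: 0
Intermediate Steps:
(f + 9)*R(5, 0) = (-6 + 9)*0 = 3*0 = 0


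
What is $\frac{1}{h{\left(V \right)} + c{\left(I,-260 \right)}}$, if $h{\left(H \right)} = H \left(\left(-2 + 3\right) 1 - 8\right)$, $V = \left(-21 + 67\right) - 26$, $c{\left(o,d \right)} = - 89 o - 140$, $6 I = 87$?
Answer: $- \frac{2}{3141} \approx -0.00063674$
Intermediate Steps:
$I = \frac{29}{2}$ ($I = \frac{1}{6} \cdot 87 = \frac{29}{2} \approx 14.5$)
$c{\left(o,d \right)} = -140 - 89 o$
$V = 20$ ($V = 46 - 26 = 20$)
$h{\left(H \right)} = - 7 H$ ($h{\left(H \right)} = H \left(1 \cdot 1 - 8\right) = H \left(1 - 8\right) = H \left(-7\right) = - 7 H$)
$\frac{1}{h{\left(V \right)} + c{\left(I,-260 \right)}} = \frac{1}{\left(-7\right) 20 - \frac{2861}{2}} = \frac{1}{-140 - \frac{2861}{2}} = \frac{1}{- \frac{3141}{2}} = - \frac{2}{3141}$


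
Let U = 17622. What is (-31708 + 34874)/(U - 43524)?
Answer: -1583/12951 ≈ -0.12223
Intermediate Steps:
(-31708 + 34874)/(U - 43524) = (-31708 + 34874)/(17622 - 43524) = 3166/(-25902) = 3166*(-1/25902) = -1583/12951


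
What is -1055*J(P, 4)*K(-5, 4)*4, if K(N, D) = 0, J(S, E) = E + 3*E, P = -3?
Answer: 0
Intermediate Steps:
J(S, E) = 4*E
-1055*J(P, 4)*K(-5, 4)*4 = -1055*(4*4)*0*4 = -1055*16*0*4 = -0*4 = -1055*0 = 0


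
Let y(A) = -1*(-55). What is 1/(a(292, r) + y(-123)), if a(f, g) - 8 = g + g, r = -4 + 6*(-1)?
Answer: 1/43 ≈ 0.023256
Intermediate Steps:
y(A) = 55
r = -10 (r = -4 - 6 = -10)
a(f, g) = 8 + 2*g (a(f, g) = 8 + (g + g) = 8 + 2*g)
1/(a(292, r) + y(-123)) = 1/((8 + 2*(-10)) + 55) = 1/((8 - 20) + 55) = 1/(-12 + 55) = 1/43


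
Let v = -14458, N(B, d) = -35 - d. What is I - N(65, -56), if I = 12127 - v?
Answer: 26564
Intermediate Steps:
I = 26585 (I = 12127 - 1*(-14458) = 12127 + 14458 = 26585)
I - N(65, -56) = 26585 - (-35 - 1*(-56)) = 26585 - (-35 + 56) = 26585 - 1*21 = 26585 - 21 = 26564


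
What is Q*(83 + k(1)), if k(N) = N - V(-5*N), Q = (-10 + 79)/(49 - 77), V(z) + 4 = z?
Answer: -6417/28 ≈ -229.18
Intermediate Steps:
V(z) = -4 + z
Q = -69/28 (Q = 69/(-28) = 69*(-1/28) = -69/28 ≈ -2.4643)
k(N) = 4 + 6*N (k(N) = N - (-4 - 5*N) = N + (4 + 5*N) = 4 + 6*N)
Q*(83 + k(1)) = -69*(83 + (4 + 6*1))/28 = -69*(83 + (4 + 6))/28 = -69*(83 + 10)/28 = -69/28*93 = -6417/28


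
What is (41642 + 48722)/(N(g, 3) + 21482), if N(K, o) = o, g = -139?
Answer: 90364/21485 ≈ 4.2059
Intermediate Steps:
(41642 + 48722)/(N(g, 3) + 21482) = (41642 + 48722)/(3 + 21482) = 90364/21485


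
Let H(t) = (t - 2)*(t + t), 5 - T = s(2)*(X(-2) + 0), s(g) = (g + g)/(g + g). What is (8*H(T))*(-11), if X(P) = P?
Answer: -6160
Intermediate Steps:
s(g) = 1 (s(g) = (2*g)/((2*g)) = (2*g)*(1/(2*g)) = 1)
T = 7 (T = 5 - (-2 + 0) = 5 - (-2) = 5 - 1*(-2) = 5 + 2 = 7)
H(t) = 2*t*(-2 + t) (H(t) = (-2 + t)*(2*t) = 2*t*(-2 + t))
(8*H(T))*(-11) = (8*(2*7*(-2 + 7)))*(-11) = (8*(2*7*5))*(-11) = (8*70)*(-11) = 560*(-11) = -6160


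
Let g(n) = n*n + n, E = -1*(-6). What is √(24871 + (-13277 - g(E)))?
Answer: 76*√2 ≈ 107.48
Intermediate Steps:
E = 6
g(n) = n + n² (g(n) = n² + n = n + n²)
√(24871 + (-13277 - g(E))) = √(24871 + (-13277 - 6*(1 + 6))) = √(24871 + (-13277 - 6*7)) = √(24871 + (-13277 - 1*42)) = √(24871 + (-13277 - 42)) = √(24871 - 13319) = √11552 = 76*√2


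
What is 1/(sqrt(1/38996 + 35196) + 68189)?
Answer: 2659098244/181319877656899 - 2*sqrt(13380533862533)/181319877656899 ≈ 1.4625e-5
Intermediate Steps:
1/(sqrt(1/38996 + 35196) + 68189) = 1/(sqrt(1372503217/38996) + 68189) = 1/(sqrt(13380533862533)/19498 + 68189) = 1/(68189 + sqrt(13380533862533)/19498)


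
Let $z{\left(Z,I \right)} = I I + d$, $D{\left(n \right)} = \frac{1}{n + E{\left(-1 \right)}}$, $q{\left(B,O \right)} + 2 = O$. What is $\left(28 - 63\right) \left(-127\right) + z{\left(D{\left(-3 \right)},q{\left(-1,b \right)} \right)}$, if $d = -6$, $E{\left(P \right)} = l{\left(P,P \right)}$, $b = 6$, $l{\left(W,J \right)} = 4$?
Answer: $4455$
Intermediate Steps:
$q{\left(B,O \right)} = -2 + O$
$E{\left(P \right)} = 4$
$D{\left(n \right)} = \frac{1}{4 + n}$ ($D{\left(n \right)} = \frac{1}{n + 4} = \frac{1}{4 + n}$)
$z{\left(Z,I \right)} = -6 + I^{2}$ ($z{\left(Z,I \right)} = I I - 6 = I^{2} - 6 = -6 + I^{2}$)
$\left(28 - 63\right) \left(-127\right) + z{\left(D{\left(-3 \right)},q{\left(-1,b \right)} \right)} = \left(28 - 63\right) \left(-127\right) - \left(6 - \left(-2 + 6\right)^{2}\right) = \left(-35\right) \left(-127\right) - \left(6 - 4^{2}\right) = 4445 + \left(-6 + 16\right) = 4445 + 10 = 4455$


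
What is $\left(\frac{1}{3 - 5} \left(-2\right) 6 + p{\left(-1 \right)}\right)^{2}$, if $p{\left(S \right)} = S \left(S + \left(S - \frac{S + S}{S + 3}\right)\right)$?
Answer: $49$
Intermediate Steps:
$p{\left(S \right)} = S \left(2 S - \frac{2 S}{3 + S}\right)$ ($p{\left(S \right)} = S \left(S + \left(S - \frac{2 S}{3 + S}\right)\right) = S \left(2 S - \frac{2 S}{3 + S}\right)$)
$\left(\frac{1}{3 - 5} \left(-2\right) 6 + p{\left(-1 \right)}\right)^{2} = \left(\frac{1}{3 - 5} \left(-2\right) 6 + \frac{2 \left(-1\right)^{2} \left(2 - 1\right)}{3 - 1}\right)^{2} = \left(\frac{1}{-2} \left(-2\right) 6 + 2 \cdot 1 \cdot \frac{1}{2} \cdot 1\right)^{2} = \left(\left(- \frac{1}{2}\right) \left(-2\right) 6 + 2 \cdot 1 \cdot \frac{1}{2} \cdot 1\right)^{2} = \left(1 \cdot 6 + 1\right)^{2} = \left(6 + 1\right)^{2} = 7^{2} = 49$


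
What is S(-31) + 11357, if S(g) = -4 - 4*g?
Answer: 11477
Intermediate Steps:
S(-31) + 11357 = (-4 - 4*(-31)) + 11357 = (-4 + 124) + 11357 = 120 + 11357 = 11477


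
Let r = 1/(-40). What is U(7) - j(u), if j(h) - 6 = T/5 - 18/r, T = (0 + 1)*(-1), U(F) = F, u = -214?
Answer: -3594/5 ≈ -718.80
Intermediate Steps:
r = -1/40 ≈ -0.025000
T = -1 (T = 1*(-1) = -1)
j(h) = 3629/5 (j(h) = 6 + (-1/5 - 18/(-1/40)) = 6 + (-1*1/5 - 18*(-40)) = 6 + (-1/5 + 720) = 6 + 3599/5 = 3629/5)
U(7) - j(u) = 7 - 1*3629/5 = 7 - 3629/5 = -3594/5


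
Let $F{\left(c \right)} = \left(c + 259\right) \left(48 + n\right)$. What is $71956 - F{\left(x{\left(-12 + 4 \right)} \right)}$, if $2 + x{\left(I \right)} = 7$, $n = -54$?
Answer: $73540$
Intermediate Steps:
$x{\left(I \right)} = 5$ ($x{\left(I \right)} = -2 + 7 = 5$)
$F{\left(c \right)} = -1554 - 6 c$ ($F{\left(c \right)} = \left(c + 259\right) \left(48 - 54\right) = \left(259 + c\right) \left(-6\right) = -1554 - 6 c$)
$71956 - F{\left(x{\left(-12 + 4 \right)} \right)} = 71956 - \left(-1554 - 30\right) = 71956 - -1584 = 71956 + 1584 = 73540$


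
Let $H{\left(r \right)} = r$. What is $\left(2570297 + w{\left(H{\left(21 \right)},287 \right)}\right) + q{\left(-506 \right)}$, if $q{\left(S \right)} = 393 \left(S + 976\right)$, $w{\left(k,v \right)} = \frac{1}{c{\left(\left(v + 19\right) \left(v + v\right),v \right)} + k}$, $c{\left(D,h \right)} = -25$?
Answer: $\frac{11020027}{4} \approx 2.755 \cdot 10^{6}$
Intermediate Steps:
$w{\left(k,v \right)} = \frac{1}{-25 + k}$
$q{\left(S \right)} = 383568 + 393 S$ ($q{\left(S \right)} = 393 \left(976 + S\right) = 383568 + 393 S$)
$\left(2570297 + w{\left(H{\left(21 \right)},287 \right)}\right) + q{\left(-506 \right)} = \left(2570297 + \frac{1}{-25 + 21}\right) + \left(383568 + 393 \left(-506\right)\right) = \left(2570297 + \frac{1}{-4}\right) + \left(383568 - 198858\right) = \left(2570297 - \frac{1}{4}\right) + 184710 = \frac{10281187}{4} + 184710 = \frac{11020027}{4}$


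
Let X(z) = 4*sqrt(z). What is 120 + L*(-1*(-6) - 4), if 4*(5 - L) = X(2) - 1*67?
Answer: 327/2 - 2*sqrt(2) ≈ 160.67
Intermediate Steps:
L = 87/4 - sqrt(2) (L = 5 - (4*sqrt(2) - 1*67)/4 = 5 - (4*sqrt(2) - 67)/4 = 5 - (-67 + 4*sqrt(2))/4 = 5 + (67/4 - sqrt(2)) = 87/4 - sqrt(2) ≈ 20.336)
120 + L*(-1*(-6) - 4) = 120 + (87/4 - sqrt(2))*(-1*(-6) - 4) = 120 + (87/4 - sqrt(2))*(6 - 4) = 120 + (87/4 - sqrt(2))*2 = 120 + (87/2 - 2*sqrt(2)) = 327/2 - 2*sqrt(2)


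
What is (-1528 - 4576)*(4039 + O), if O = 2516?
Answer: -40011720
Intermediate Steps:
(-1528 - 4576)*(4039 + O) = (-1528 - 4576)*(4039 + 2516) = -6104*6555 = -40011720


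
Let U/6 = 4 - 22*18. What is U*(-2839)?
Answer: 6677328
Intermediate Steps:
U = -2352 (U = 6*(4 - 22*18) = 6*(4 - 396) = 6*(-392) = -2352)
U*(-2839) = -2352*(-2839) = 6677328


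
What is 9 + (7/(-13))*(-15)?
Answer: 222/13 ≈ 17.077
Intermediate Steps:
9 + (7/(-13))*(-15) = 9 + (7*(-1/13))*(-15) = 9 - 7/13*(-15) = 9 + 105/13 = 222/13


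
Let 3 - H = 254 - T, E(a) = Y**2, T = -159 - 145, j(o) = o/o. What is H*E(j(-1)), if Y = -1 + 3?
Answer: -2220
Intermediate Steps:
Y = 2
j(o) = 1
T = -304
E(a) = 4 (E(a) = 2**2 = 4)
H = -555 (H = 3 - (254 - 1*(-304)) = 3 - (254 + 304) = 3 - 1*558 = 3 - 558 = -555)
H*E(j(-1)) = -555*4 = -2220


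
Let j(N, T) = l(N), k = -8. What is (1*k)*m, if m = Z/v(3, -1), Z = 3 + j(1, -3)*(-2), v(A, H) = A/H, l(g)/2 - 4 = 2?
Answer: -56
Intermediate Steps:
l(g) = 12 (l(g) = 8 + 2*2 = 8 + 4 = 12)
j(N, T) = 12
Z = -21 (Z = 3 + 12*(-2) = 3 - 24 = -21)
m = 7 (m = -21/(3/(-1)) = -21/(3*(-1)) = -21/(-3) = -21*(-1/3) = 7)
(1*k)*m = (1*(-8))*7 = -8*7 = -56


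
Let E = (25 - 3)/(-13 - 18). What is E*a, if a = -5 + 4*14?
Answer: -1122/31 ≈ -36.194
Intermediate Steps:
a = 51 (a = -5 + 56 = 51)
E = -22/31 (E = 22/(-31) = 22*(-1/31) = -22/31 ≈ -0.70968)
E*a = -22/31*51 = -1122/31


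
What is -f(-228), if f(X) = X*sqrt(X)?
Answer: 456*I*sqrt(57) ≈ 3442.7*I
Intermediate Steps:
f(X) = X**(3/2)
-f(-228) = -(-228)**(3/2) = -(-456)*I*sqrt(57) = 456*I*sqrt(57)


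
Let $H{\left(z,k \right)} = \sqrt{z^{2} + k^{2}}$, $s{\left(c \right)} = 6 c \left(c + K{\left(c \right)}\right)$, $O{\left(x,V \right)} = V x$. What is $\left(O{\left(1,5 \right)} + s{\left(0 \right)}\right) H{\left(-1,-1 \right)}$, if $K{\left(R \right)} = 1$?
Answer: $5 \sqrt{2} \approx 7.0711$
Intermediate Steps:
$s{\left(c \right)} = 6 c \left(1 + c\right)$ ($s{\left(c \right)} = 6 c \left(c + 1\right) = 6 c \left(1 + c\right)$)
$H{\left(z,k \right)} = \sqrt{k^{2} + z^{2}}$
$\left(O{\left(1,5 \right)} + s{\left(0 \right)}\right) H{\left(-1,-1 \right)} = \left(5 \cdot 1 + 6 \cdot 0 \left(1 + 0\right)\right) \sqrt{\left(-1\right)^{2} + \left(-1\right)^{2}} = \left(5 + 6 \cdot 0 \cdot 1\right) \sqrt{1 + 1} = \left(5 + 0\right) \sqrt{2} = 5 \sqrt{2}$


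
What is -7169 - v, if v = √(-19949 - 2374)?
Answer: -7169 - I*√22323 ≈ -7169.0 - 149.41*I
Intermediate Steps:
v = I*√22323 (v = √(-22323) = I*√22323 ≈ 149.41*I)
-7169 - v = -7169 - I*√22323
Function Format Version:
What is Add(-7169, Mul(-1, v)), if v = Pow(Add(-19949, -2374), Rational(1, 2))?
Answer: Add(-7169, Mul(-1, I, Pow(22323, Rational(1, 2)))) ≈ Add(-7169.0, Mul(-149.41, I))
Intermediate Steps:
v = Mul(I, Pow(22323, Rational(1, 2))) (v = Pow(-22323, Rational(1, 2)) = Mul(I, Pow(22323, Rational(1, 2))) ≈ Mul(149.41, I))
Add(-7169, Mul(-1, v)) = Add(-7169, Mul(-1, Mul(I, Pow(22323, Rational(1, 2))))) = Add(-7169, Mul(-1, I, Pow(22323, Rational(1, 2))))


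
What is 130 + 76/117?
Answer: 15286/117 ≈ 130.65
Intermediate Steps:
130 + 76/117 = 15286/117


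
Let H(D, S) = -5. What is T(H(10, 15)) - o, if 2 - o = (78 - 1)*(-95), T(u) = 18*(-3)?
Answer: -7371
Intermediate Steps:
T(u) = -54
o = 7317 (o = 2 - (78 - 1)*(-95) = 2 - 77*(-95) = 2 - 1*(-7315) = 2 + 7315 = 7317)
T(H(10, 15)) - o = -54 - 1*7317 = -54 - 7317 = -7371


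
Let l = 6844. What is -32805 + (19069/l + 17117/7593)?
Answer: -1704498830395/51966492 ≈ -32800.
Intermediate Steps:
-32805 + (19069/l + 17117/7593) = -32805 + (19069/6844 + 17117/7593) = -32805 + 261939665/51966492 = -1704498830395/51966492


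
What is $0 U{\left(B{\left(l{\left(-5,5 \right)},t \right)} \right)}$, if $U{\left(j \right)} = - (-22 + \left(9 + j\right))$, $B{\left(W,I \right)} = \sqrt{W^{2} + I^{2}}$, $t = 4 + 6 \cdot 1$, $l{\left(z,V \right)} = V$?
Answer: $0$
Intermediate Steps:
$t = 10$ ($t = 4 + 6 = 10$)
$B{\left(W,I \right)} = \sqrt{I^{2} + W^{2}}$
$U{\left(j \right)} = 13 - j$ ($U{\left(j \right)} = - (-13 + j) = 13 - j$)
$0 U{\left(B{\left(l{\left(-5,5 \right)},t \right)} \right)} = 0 \left(13 - \sqrt{10^{2} + 5^{2}}\right) = 0 \left(13 - \sqrt{100 + 25}\right) = 0 \left(13 - \sqrt{125}\right) = 0 \left(13 - 5 \sqrt{5}\right) = 0$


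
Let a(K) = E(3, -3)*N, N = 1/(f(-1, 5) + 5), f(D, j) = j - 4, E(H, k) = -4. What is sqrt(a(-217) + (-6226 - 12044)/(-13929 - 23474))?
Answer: 2*I*sqrt(560932791)/112209 ≈ 0.42214*I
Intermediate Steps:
f(D, j) = -4 + j
N = 1/6 (N = 1/((-4 + 5) + 5) = 1/(1 + 5) = 1/6 ≈ 0.16667)
a(K) = -2/3 (a(K) = -4*1/6 = -2/3)
sqrt(a(-217) + (-6226 - 12044)/(-13929 - 23474)) = sqrt(-2/3 + (-6226 - 12044)/(-13929 - 23474)) = sqrt(-2/3 - 18270/(-37403)) = sqrt(-2/3 - 18270*(-1/37403)) = sqrt(-2/3 + 18270/37403) = sqrt(-19996/112209) = 2*I*sqrt(560932791)/112209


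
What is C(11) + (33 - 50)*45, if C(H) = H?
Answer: -754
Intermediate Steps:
C(11) + (33 - 50)*45 = 11 + (33 - 50)*45 = 11 - 17*45 = 11 - 765 = -754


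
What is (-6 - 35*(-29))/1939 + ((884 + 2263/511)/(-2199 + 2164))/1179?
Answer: 4434858/8890315 ≈ 0.49884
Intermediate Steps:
(-6 - 35*(-29))/1939 + ((884 + 2263/511)/(-2199 + 2164))/1179 = (-6 + 1015)*(1/1939) + ((884 + 2263*(1/511))/(-35))*(1/1179) = 1009*(1/1939) + ((884 + 31/7)*(-1/35))*(1/1179) = 1009/1939 + ((6219/7)*(-1/35))*(1/1179) = 1009/1939 - 6219/245*1/1179 = 1009/1939 - 691/32095 = 4434858/8890315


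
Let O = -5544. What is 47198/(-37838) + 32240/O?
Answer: -92597677/13110867 ≈ -7.0627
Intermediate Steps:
47198/(-37838) + 32240/O = 47198/(-37838) + 32240/(-5544) = 47198*(-1/37838) + 32240*(-1/5544) = -23599/18919 - 4030/693 = -92597677/13110867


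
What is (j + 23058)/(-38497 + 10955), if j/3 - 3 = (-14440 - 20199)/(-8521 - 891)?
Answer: -217210521/259225304 ≈ -0.83792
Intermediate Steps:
j = 188625/9412 (j = 9 + 3*((-14440 - 20199)/(-8521 - 891)) = 9 + 3*(-34639/(-9412)) = 9 + 3*(-34639*(-1/9412)) = 9 + 3*(34639/9412) = 9 + 103917/9412 = 188625/9412 ≈ 20.041)
(j + 23058)/(-38497 + 10955) = (188625/9412 + 23058)/(-38497 + 10955) = (217210521/9412)/(-27542) = (217210521/9412)*(-1/27542) = -217210521/259225304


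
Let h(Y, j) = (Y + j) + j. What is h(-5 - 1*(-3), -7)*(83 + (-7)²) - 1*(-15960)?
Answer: 13848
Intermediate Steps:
h(Y, j) = Y + 2*j
h(-5 - 1*(-3), -7)*(83 + (-7)²) - 1*(-15960) = ((-5 - 1*(-3)) + 2*(-7))*(83 + (-7)²) - 1*(-15960) = ((-5 + 3) - 14)*(83 + 49) + 15960 = (-2 - 14)*132 + 15960 = -16*132 + 15960 = -2112 + 15960 = 13848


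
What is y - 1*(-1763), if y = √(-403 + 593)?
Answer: 1763 + √190 ≈ 1776.8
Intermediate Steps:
y = √190 ≈ 13.784
y - 1*(-1763) = √190 - 1*(-1763) = √190 + 1763 = 1763 + √190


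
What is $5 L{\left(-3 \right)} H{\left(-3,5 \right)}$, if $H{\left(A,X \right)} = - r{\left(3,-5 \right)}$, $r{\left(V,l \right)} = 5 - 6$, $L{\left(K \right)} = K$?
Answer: $-15$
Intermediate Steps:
$r{\left(V,l \right)} = -1$ ($r{\left(V,l \right)} = 5 - 6 = -1$)
$H{\left(A,X \right)} = 1$ ($H{\left(A,X \right)} = \left(-1\right) \left(-1\right) = 1$)
$5 L{\left(-3 \right)} H{\left(-3,5 \right)} = 5 \left(-3\right) 1 = \left(-15\right) 1 = -15$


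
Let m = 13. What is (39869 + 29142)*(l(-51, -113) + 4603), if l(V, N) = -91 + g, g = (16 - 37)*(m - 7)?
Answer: 302682246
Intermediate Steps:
g = -126 (g = (16 - 37)*(13 - 7) = -21*6 = -126)
l(V, N) = -217 (l(V, N) = -91 - 126 = -217)
(39869 + 29142)*(l(-51, -113) + 4603) = (39869 + 29142)*(-217 + 4603) = 69011*4386 = 302682246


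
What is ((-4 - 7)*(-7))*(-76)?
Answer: -5852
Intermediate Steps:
((-4 - 7)*(-7))*(-76) = -11*(-7)*(-76) = 77*(-76) = -5852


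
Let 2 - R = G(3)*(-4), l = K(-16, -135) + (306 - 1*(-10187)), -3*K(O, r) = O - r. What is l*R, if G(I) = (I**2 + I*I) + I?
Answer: 2696960/3 ≈ 8.9899e+5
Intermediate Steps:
G(I) = I + 2*I**2 (G(I) = (I**2 + I**2) + I = 2*I**2 + I = I + 2*I**2)
K(O, r) = -O/3 + r/3 (K(O, r) = -(O - r)/3 = -O/3 + r/3)
l = 31360/3 (l = (-1/3*(-16) + (1/3)*(-135)) + (306 - 1*(-10187)) = (16/3 - 45) + (306 + 10187) = -119/3 + 10493 = 31360/3 ≈ 10453.)
R = 86 (R = 2 - 3*(1 + 2*3)*(-4) = 2 - 3*(1 + 6)*(-4) = 2 - 3*7*(-4) = 2 - 21*(-4) = 2 - 1*(-84) = 2 + 84 = 86)
l*R = (31360/3)*86 = 2696960/3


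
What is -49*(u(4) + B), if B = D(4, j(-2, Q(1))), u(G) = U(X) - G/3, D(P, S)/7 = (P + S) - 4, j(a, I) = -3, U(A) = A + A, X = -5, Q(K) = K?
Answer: 4753/3 ≈ 1584.3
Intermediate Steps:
U(A) = 2*A
D(P, S) = -28 + 7*P + 7*S (D(P, S) = 7*((P + S) - 4) = 7*(-4 + P + S) = -28 + 7*P + 7*S)
u(G) = -10 - G/3 (u(G) = 2*(-5) - G/3 = -10 - G/3)
B = -21 (B = -28 + 7*4 + 7*(-3) = -28 + 28 - 21 = -21)
-49*(u(4) + B) = -49*((-10 - ⅓*4) - 21) = -49*((-10 - 4/3) - 21) = -49*(-34/3 - 21) = -49*(-97/3) = 4753/3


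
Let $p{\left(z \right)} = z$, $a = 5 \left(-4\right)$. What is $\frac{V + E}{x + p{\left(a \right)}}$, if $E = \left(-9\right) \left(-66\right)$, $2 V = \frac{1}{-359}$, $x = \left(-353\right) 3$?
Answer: $- \frac{32807}{59594} \approx -0.55051$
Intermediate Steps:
$a = -20$
$x = -1059$
$V = - \frac{1}{718}$ ($V = \frac{1}{2 \left(-359\right)} = \frac{1}{2} \left(- \frac{1}{359}\right) = - \frac{1}{718} \approx -0.0013928$)
$E = 594$
$\frac{V + E}{x + p{\left(a \right)}} = \frac{- \frac{1}{718} + 594}{-1059 - 20} = \frac{426491}{718 \left(-1079\right)} = \frac{426491}{718} \left(- \frac{1}{1079}\right) = - \frac{32807}{59594}$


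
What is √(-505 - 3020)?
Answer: 5*I*√141 ≈ 59.372*I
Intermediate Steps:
√(-505 - 3020) = √(-3525) = 5*I*√141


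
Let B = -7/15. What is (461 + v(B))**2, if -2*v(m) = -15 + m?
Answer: 49434961/225 ≈ 2.1971e+5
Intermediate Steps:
B = -7/15 (B = -7*1/15 = -7/15 ≈ -0.46667)
v(m) = 15/2 - m/2 (v(m) = -(-15 + m)/2 = 15/2 - m/2)
(461 + v(B))**2 = (461 + (15/2 - 1/2*(-7/15)))**2 = (461 + (15/2 + 7/30))**2 = (461 + 116/15)**2 = (7031/15)**2 = 49434961/225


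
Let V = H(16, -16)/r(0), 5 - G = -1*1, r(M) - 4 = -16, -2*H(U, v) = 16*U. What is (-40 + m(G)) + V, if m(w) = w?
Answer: -70/3 ≈ -23.333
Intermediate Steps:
H(U, v) = -8*U
r(M) = -12 (r(M) = 4 - 16 = -12)
G = 6 (G = 5 - (-1) = 5 - 1*(-1) = 5 + 1 = 6)
V = 32/3 (V = -8*16/(-12) = -128*(-1/12) = 32/3 ≈ 10.667)
(-40 + m(G)) + V = (-40 + 6) + 32/3 = -34 + 32/3 = -70/3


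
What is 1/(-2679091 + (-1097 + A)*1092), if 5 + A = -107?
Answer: -1/3999319 ≈ -2.5004e-7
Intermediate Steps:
A = -112 (A = -5 - 107 = -112)
1/(-2679091 + (-1097 + A)*1092) = 1/(-2679091 + (-1097 - 112)*1092) = 1/(-2679091 - 1209*1092) = 1/(-2679091 - 1320228) = 1/(-3999319) = -1/3999319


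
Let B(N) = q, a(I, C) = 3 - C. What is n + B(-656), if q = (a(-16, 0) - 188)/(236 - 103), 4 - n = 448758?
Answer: -59684467/133 ≈ -4.4876e+5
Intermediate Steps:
n = -448754 (n = 4 - 1*448758 = 4 - 448758 = -448754)
q = -185/133 (q = ((3 - 1*0) - 188)/(236 - 103) = ((3 + 0) - 188)/133 = (3 - 188)*(1/133) = -185*1/133 = -185/133 ≈ -1.3910)
B(N) = -185/133
n + B(-656) = -448754 - 185/133 = -59684467/133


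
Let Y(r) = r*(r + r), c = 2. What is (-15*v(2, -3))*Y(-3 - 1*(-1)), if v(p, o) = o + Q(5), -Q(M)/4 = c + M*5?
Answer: 13320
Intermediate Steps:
Y(r) = 2*r² (Y(r) = r*(2*r) = 2*r²)
Q(M) = -8 - 20*M (Q(M) = -4*(2 + M*5) = -4*(2 + 5*M) = -8 - 20*M)
v(p, o) = -108 + o (v(p, o) = o + (-8 - 20*5) = o + (-8 - 100) = o - 108 = -108 + o)
(-15*v(2, -3))*Y(-3 - 1*(-1)) = (-15*(-108 - 3))*(2*(-3 - 1*(-1))²) = (-15*(-111))*(2*(-3 + 1)²) = 1665*(2*(-2)²) = 1665*(2*4) = 1665*8 = 13320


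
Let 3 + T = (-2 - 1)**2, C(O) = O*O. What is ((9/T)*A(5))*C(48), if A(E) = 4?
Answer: 13824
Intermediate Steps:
C(O) = O**2
T = 6 (T = -3 + (-2 - 1)**2 = -3 + (-3)**2 = -3 + 9 = 6)
((9/T)*A(5))*C(48) = ((9/6)*4)*48**2 = ((9*(1/6))*4)*2304 = ((3/2)*4)*2304 = 6*2304 = 13824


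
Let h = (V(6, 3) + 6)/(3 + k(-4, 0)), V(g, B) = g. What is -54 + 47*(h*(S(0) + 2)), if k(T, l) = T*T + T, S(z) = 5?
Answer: 1046/5 ≈ 209.20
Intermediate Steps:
k(T, l) = T + T² (k(T, l) = T² + T = T + T²)
h = ⅘ (h = (6 + 6)/(3 - 4*(1 - 4)) = 12/(3 - 4*(-3)) = 12/(3 + 12) = 12/15 = 12*(1/15) = ⅘ ≈ 0.80000)
-54 + 47*(h*(S(0) + 2)) = -54 + 47*(4*(5 + 2)/5) = -54 + 47*((⅘)*7) = -54 + 47*(28/5) = -54 + 1316/5 = 1046/5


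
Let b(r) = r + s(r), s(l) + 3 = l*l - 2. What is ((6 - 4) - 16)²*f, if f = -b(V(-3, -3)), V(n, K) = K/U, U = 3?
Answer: 980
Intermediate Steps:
V(n, K) = K/3
s(l) = -5 + l² (s(l) = -3 + (l*l - 2) = -3 + (l² - 2) = -3 + (-2 + l²) = -5 + l²)
b(r) = -5 + r + r² (b(r) = r + (-5 + r²) = -5 + r + r²)
f = 5 (f = -(-5 + (⅓)*(-3) + ((⅓)*(-3))²) = -(-5 - 1 + (-1)²) = -(-5 - 1 + 1) = -1*(-5) = 5)
((6 - 4) - 16)²*f = ((6 - 4) - 16)²*5 = (2 - 16)²*5 = (-14)²*5 = 196*5 = 980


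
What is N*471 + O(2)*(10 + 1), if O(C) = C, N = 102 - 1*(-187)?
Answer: 136141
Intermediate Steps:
N = 289 (N = 102 + 187 = 289)
N*471 + O(2)*(10 + 1) = 289*471 + 2*(10 + 1) = 136119 + 2*11 = 136119 + 22 = 136141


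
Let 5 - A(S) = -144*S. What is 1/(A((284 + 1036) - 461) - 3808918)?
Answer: -1/3685217 ≈ -2.7135e-7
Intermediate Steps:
A(S) = 5 + 144*S (A(S) = 5 - (-144)*S = 5 + 144*S)
1/(A((284 + 1036) - 461) - 3808918) = 1/((5 + 144*((284 + 1036) - 461)) - 3808918) = 1/((5 + 144*(1320 - 461)) - 3808918) = 1/((5 + 144*859) - 3808918) = 1/((5 + 123696) - 3808918) = 1/(123701 - 3808918) = 1/(-3685217) = -1/3685217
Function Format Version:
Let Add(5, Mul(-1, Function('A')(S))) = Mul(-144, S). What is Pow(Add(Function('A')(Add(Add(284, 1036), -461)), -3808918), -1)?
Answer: Rational(-1, 3685217) ≈ -2.7135e-7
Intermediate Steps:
Function('A')(S) = Add(5, Mul(144, S)) (Function('A')(S) = Add(5, Mul(-1, Mul(-144, S))) = Add(5, Mul(144, S)))
Pow(Add(Function('A')(Add(Add(284, 1036), -461)), -3808918), -1) = Pow(Add(Add(5, Mul(144, Add(Add(284, 1036), -461))), -3808918), -1) = Pow(Add(Add(5, Mul(144, Add(1320, -461))), -3808918), -1) = Pow(Add(Add(5, Mul(144, 859)), -3808918), -1) = Pow(Add(Add(5, 123696), -3808918), -1) = Pow(Add(123701, -3808918), -1) = Pow(-3685217, -1) = Rational(-1, 3685217)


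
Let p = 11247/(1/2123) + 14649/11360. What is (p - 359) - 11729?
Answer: 271109743129/11360 ≈ 2.3865e+7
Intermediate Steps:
p = 271247062809/11360 (p = 11247/(1/2123) + 14649*(1/11360) = 11247*2123 + 14649/11360 = 23877381 + 14649/11360 = 271247062809/11360 ≈ 2.3877e+7)
(p - 359) - 11729 = (271247062809/11360 - 359) - 11729 = 271242984569/11360 - 11729 = 271109743129/11360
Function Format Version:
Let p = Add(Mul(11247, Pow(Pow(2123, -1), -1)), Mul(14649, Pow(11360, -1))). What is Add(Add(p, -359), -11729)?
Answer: Rational(271109743129, 11360) ≈ 2.3865e+7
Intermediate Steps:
p = Rational(271247062809, 11360) (p = Add(Mul(11247, Pow(Rational(1, 2123), -1)), Mul(14649, Rational(1, 11360))) = Add(Mul(11247, 2123), Rational(14649, 11360)) = Add(23877381, Rational(14649, 11360)) = Rational(271247062809, 11360) ≈ 2.3877e+7)
Add(Add(p, -359), -11729) = Add(Add(Rational(271247062809, 11360), -359), -11729) = Add(Rational(271242984569, 11360), -11729) = Rational(271109743129, 11360)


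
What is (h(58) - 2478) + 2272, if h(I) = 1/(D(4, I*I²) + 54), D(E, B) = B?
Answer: -40204195/195166 ≈ -206.00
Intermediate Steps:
h(I) = 1/(54 + I³) (h(I) = 1/(I*I² + 54) = 1/(I³ + 54) = 1/(54 + I³))
(h(58) - 2478) + 2272 = (1/(54 + 58³) - 2478) + 2272 = (1/(54 + 195112) - 2478) + 2272 = (1/195166 - 2478) + 2272 = -483621347/195166 + 2272 = -40204195/195166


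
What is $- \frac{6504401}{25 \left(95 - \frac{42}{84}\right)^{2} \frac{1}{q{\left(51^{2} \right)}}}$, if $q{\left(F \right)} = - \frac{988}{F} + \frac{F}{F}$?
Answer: $- \frac{41966395252}{2322758025} \approx -18.067$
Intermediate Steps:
$q{\left(F \right)} = 1 - \frac{988}{F}$ ($q{\left(F \right)} = - \frac{988}{F} + 1 = 1 - \frac{988}{F}$)
$- \frac{6504401}{25 \left(95 - \frac{42}{84}\right)^{2} \frac{1}{q{\left(51^{2} \right)}}} = - \frac{6504401}{25 \left(95 - \frac{42}{84}\right)^{2} \frac{1}{\frac{1}{51^{2}} \left(-988 + 51^{2}\right)}} = - \frac{6504401}{25 \left(95 - \frac{1}{2}\right)^{2} \frac{1}{\frac{1}{2601} \left(-988 + 2601\right)}} = - \frac{6504401}{25 \left(95 - \frac{1}{2}\right)^{2} \frac{1}{\frac{1}{2601} \cdot 1613}} = - \frac{6504401}{25 \left(\frac{189}{2}\right)^{2} \frac{1}{\frac{1613}{2601}}} = - \frac{6504401}{25 \cdot \frac{35721}{4} \cdot \frac{2601}{1613}} = - \frac{6504401}{\frac{893025}{4} \cdot \frac{2601}{1613}} = - \frac{6504401}{\frac{2322758025}{6452}} = \left(-6504401\right) \frac{6452}{2322758025} = - \frac{41966395252}{2322758025}$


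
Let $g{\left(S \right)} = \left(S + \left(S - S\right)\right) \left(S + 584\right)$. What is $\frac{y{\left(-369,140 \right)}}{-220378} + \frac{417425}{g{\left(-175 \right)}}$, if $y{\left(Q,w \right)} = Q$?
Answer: $- \frac{3678595019}{630942214} \approx -5.8303$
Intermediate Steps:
$g{\left(S \right)} = S \left(584 + S\right)$ ($g{\left(S \right)} = \left(S + 0\right) \left(584 + S\right) = S \left(584 + S\right)$)
$\frac{y{\left(-369,140 \right)}}{-220378} + \frac{417425}{g{\left(-175 \right)}} = - \frac{369}{-220378} + \frac{417425}{\left(-175\right) \left(584 - 175\right)} = \left(-369\right) \left(- \frac{1}{220378}\right) + \frac{417425}{\left(-175\right) 409} = \frac{369}{220378} + \frac{417425}{-71575} = \frac{369}{220378} + 417425 \left(- \frac{1}{71575}\right) = \frac{369}{220378} - \frac{16697}{2863} = - \frac{3678595019}{630942214}$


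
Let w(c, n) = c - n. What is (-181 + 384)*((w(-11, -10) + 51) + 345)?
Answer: 80185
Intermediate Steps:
(-181 + 384)*((w(-11, -10) + 51) + 345) = (-181 + 384)*(((-11 - 1*(-10)) + 51) + 345) = 203*(((-11 + 10) + 51) + 345) = 203*((-1 + 51) + 345) = 203*(50 + 345) = 203*395 = 80185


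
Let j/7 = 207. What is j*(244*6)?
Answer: 2121336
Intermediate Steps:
j = 1449 (j = 7*207 = 1449)
j*(244*6) = 1449*(244*6) = 1449*1464 = 2121336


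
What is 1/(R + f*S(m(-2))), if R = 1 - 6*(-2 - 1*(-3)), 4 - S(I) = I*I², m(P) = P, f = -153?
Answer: -1/1841 ≈ -0.00054318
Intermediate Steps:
S(I) = 4 - I³ (S(I) = 4 - I*I² = 4 - I³)
R = -5 (R = 1 - 6*(-2 + 3) = 1 - 6*1 = 1 - 6 = -5)
1/(R + f*S(m(-2))) = 1/(-5 - 153*(4 - 1*(-2)³)) = 1/(-5 - 153*(4 - 1*(-8))) = 1/(-5 - 153*(4 + 8)) = 1/(-5 - 153*12) = 1/(-5 - 1836) = 1/(-1841) = -1/1841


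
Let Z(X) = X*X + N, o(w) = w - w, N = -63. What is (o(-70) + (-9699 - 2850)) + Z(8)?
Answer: -12548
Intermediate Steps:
o(w) = 0
Z(X) = -63 + X² (Z(X) = X*X - 63 = X² - 63 = -63 + X²)
(o(-70) + (-9699 - 2850)) + Z(8) = (0 + (-9699 - 2850)) + (-63 + 8²) = (0 - 12549) + (-63 + 64) = -12549 + 1 = -12548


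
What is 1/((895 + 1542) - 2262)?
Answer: 1/175 ≈ 0.0057143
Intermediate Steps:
1/((895 + 1542) - 2262) = 1/(2437 - 2262) = 1/175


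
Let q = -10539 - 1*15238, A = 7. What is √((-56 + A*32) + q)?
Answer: I*√25609 ≈ 160.03*I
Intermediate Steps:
q = -25777 (q = -10539 - 15238 = -25777)
√((-56 + A*32) + q) = √((-56 + 7*32) - 25777) = √((-56 + 224) - 25777) = √(168 - 25777) = √(-25609) = I*√25609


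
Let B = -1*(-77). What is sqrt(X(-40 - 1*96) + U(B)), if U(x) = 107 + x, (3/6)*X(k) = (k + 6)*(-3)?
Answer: 2*sqrt(241) ≈ 31.048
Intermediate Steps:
X(k) = -36 - 6*k (X(k) = 2*((k + 6)*(-3)) = 2*((6 + k)*(-3)) = 2*(-18 - 3*k) = -36 - 6*k)
B = 77
sqrt(X(-40 - 1*96) + U(B)) = sqrt((-36 - 6*(-40 - 1*96)) + (107 + 77)) = sqrt((-36 - 6*(-40 - 96)) + 184) = sqrt((-36 - 6*(-136)) + 184) = sqrt((-36 + 816) + 184) = sqrt(780 + 184) = sqrt(964) = 2*sqrt(241)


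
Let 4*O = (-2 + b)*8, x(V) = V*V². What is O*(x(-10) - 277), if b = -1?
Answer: 7662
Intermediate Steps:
x(V) = V³
O = -6 (O = ((-2 - 1)*8)/4 = (-3*8)/4 = (¼)*(-24) = -6)
O*(x(-10) - 277) = -6*((-10)³ - 277) = -6*(-1000 - 277) = -6*(-1277) = 7662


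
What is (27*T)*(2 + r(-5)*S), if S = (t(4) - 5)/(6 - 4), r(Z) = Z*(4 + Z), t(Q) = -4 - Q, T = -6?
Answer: 4941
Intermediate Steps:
S = -13/2 (S = ((-4 - 1*4) - 5)/(6 - 4) = ((-4 - 4) - 5)/2 = (-8 - 5)*(1/2) = -13*1/2 = -13/2 ≈ -6.5000)
(27*T)*(2 + r(-5)*S) = (27*(-6))*(2 - 5*(4 - 5)*(-13/2)) = -162*(2 - 5*(-1)*(-13/2)) = -162*(2 + 5*(-13/2)) = -162*(2 - 65/2) = -162*(-61/2) = 4941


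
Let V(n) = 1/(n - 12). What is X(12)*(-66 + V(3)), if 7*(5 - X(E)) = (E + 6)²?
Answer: 24565/9 ≈ 2729.4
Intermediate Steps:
V(n) = 1/(-12 + n)
X(E) = 5 - (6 + E)²/7 (X(E) = 5 - (E + 6)²/7 = 5 - (6 + E)²/7)
X(12)*(-66 + V(3)) = (5 - (6 + 12)²/7)*(-66 + 1/(-12 + 3)) = (5 - ⅐*18²)*(-66 + 1/(-9)) = (5 - ⅐*324)*(-66 - ⅑) = (5 - 324/7)*(-595/9) = -289/7*(-595/9) = 24565/9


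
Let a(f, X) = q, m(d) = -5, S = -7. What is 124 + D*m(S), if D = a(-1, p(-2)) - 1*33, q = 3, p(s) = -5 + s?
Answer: 274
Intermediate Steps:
a(f, X) = 3
D = -30 (D = 3 - 1*33 = 3 - 33 = -30)
124 + D*m(S) = 124 - 30*(-5) = 124 + 150 = 274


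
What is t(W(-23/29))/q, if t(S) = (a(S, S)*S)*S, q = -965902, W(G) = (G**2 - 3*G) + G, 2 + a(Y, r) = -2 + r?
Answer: 5209624269/574541035400542 ≈ 9.0675e-6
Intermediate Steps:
a(Y, r) = -4 + r (a(Y, r) = -2 + (-2 + r) = -4 + r)
W(G) = G**2 - 2*G
t(S) = S**2*(-4 + S) (t(S) = ((-4 + S)*S)*S = (S*(-4 + S))*S = S**2*(-4 + S))
t(W(-23/29))/q = (((-23/29)*(-2 - 23/29))**2*(-4 + (-23/29)*(-2 - 23/29)))/(-965902) = (((-23*1/29)*(-2 - 23*1/29))**2*(-4 + (-23*1/29)*(-2 - 23*1/29)))*(-1/965902) = ((-23*(-2 - 23/29)/29)**2*(-4 - 23*(-2 - 23/29)/29))*(-1/965902) = ((-23/29*(-81/29))**2*(-4 - 23/29*(-81/29)))*(-1/965902) = ((1863/841)**2*(-4 + 1863/841))*(-1/965902) = ((3470769/707281)*(-1501/841))*(-1/965902) = -5209624269/594823321*(-1/965902) = 5209624269/574541035400542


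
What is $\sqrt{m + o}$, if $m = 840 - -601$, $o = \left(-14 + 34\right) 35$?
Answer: $\sqrt{2141} \approx 46.271$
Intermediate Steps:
$o = 700$ ($o = 20 \cdot 35 = 700$)
$m = 1441$ ($m = 840 + 601 = 1441$)
$\sqrt{m + o} = \sqrt{1441 + 700} = \sqrt{2141}$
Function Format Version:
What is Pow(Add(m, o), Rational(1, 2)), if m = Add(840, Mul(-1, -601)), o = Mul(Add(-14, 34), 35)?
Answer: Pow(2141, Rational(1, 2)) ≈ 46.271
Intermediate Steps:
o = 700 (o = Mul(20, 35) = 700)
m = 1441 (m = Add(840, 601) = 1441)
Pow(Add(m, o), Rational(1, 2)) = Pow(Add(1441, 700), Rational(1, 2)) = Pow(2141, Rational(1, 2))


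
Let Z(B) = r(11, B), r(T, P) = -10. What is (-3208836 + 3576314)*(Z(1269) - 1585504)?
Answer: -582641513692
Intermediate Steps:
Z(B) = -10
(-3208836 + 3576314)*(Z(1269) - 1585504) = (-3208836 + 3576314)*(-10 - 1585504) = 367478*(-1585514) = -582641513692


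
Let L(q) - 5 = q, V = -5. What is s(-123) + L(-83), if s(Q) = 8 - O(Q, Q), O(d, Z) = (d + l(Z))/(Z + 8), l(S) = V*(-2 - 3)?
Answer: -8148/115 ≈ -70.852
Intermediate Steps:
L(q) = 5 + q
l(S) = 25 (l(S) = -5*(-2 - 3) = -5*(-5) = 25)
O(d, Z) = (25 + d)/(8 + Z) (O(d, Z) = (d + 25)/(Z + 8) = (25 + d)/(8 + Z))
s(Q) = 8 - (25 + Q)/(8 + Q)
s(-123) + L(-83) = (39 + 7*(-123))/(8 - 123) + (5 - 83) = (39 - 861)/(-115) - 78 = -1/115*(-822) - 78 = 822/115 - 78 = -8148/115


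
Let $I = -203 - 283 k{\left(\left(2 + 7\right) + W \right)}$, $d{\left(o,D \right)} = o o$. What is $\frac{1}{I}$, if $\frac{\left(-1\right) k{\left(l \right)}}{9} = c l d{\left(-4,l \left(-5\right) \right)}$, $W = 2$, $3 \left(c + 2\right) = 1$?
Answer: $- \frac{1}{747323} \approx -1.3381 \cdot 10^{-6}$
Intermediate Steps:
$c = - \frac{5}{3}$ ($c = -2 + \frac{1}{3} \cdot 1 = -2 + \frac{1}{3} = - \frac{5}{3} \approx -1.6667$)
$d{\left(o,D \right)} = o^{2}$
$k{\left(l \right)} = 240 l$ ($k{\left(l \right)} = - 9 - \frac{5 l}{3} \left(-4\right)^{2} = - 9 - \frac{5 l}{3} \cdot 16 = - 9 \left(- \frac{80 l}{3}\right) = 240 l$)
$I = -747323$ ($I = -203 - 283 \cdot 240 \left(\left(2 + 7\right) + 2\right) = -203 - 283 \cdot 240 \left(9 + 2\right) = -203 - 283 \cdot 240 \cdot 11 = -203 - 747120 = -747323$)
$\frac{1}{I} = \frac{1}{-747323} = - \frac{1}{747323}$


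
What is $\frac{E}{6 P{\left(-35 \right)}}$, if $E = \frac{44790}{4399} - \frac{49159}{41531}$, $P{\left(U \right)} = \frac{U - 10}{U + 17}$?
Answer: $\frac{1643923049}{2740423035} \approx 0.59988$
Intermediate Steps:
$P{\left(U \right)} = \frac{-10 + U}{17 + U}$
$E = \frac{1643923049}{182694869}$ ($E = 44790 \cdot \frac{1}{4399} - \frac{49159}{41531} = \frac{44790}{4399} - \frac{49159}{41531} = \frac{1643923049}{182694869} \approx 8.9982$)
$\frac{E}{6 P{\left(-35 \right)}} = \frac{1643923049}{182694869 \cdot 6 \frac{-10 - 35}{17 - 35}} = \frac{1643923049}{182694869 \cdot 6 \frac{1}{-18} \left(-45\right)} = \frac{1643923049}{182694869 \cdot 6 \left(\left(- \frac{1}{18}\right) \left(-45\right)\right)} = \frac{1643923049}{182694869 \cdot 6 \cdot \frac{5}{2}} = \frac{1643923049}{182694869 \cdot 15} = \frac{1643923049}{182694869} \cdot \frac{1}{15} = \frac{1643923049}{2740423035}$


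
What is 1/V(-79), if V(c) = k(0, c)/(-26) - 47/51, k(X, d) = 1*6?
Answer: -663/764 ≈ -0.86780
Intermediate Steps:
k(X, d) = 6
V(c) = -764/663 (V(c) = 6/(-26) - 47/51 = 6*(-1/26) - 47*1/51 = -3/13 - 47/51 = -764/663)
1/V(-79) = 1/(-764/663) = -663/764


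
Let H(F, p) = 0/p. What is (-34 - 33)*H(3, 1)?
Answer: 0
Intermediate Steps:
H(F, p) = 0
(-34 - 33)*H(3, 1) = (-34 - 33)*0 = -67*0 = 0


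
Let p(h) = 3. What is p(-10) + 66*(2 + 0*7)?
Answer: 135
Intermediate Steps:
p(-10) + 66*(2 + 0*7) = 3 + 66*(2 + 0*7) = 3 + 66*(2 + 0) = 3 + 66*2 = 3 + 132 = 135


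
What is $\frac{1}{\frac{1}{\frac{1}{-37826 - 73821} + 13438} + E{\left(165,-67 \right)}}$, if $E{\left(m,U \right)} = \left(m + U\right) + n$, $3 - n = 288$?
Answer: $- \frac{1500312385}{280558304348} \approx -0.0053476$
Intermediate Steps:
$n = -285$ ($n = 3 - 288 = -285$)
$E{\left(m,U \right)} = -285 + U + m$ ($E{\left(m,U \right)} = \left(m + U\right) - 285 = \left(U + m\right) - 285 = -285 + U + m$)
$\frac{1}{\frac{1}{\frac{1}{-37826 - 73821} + 13438} + E{\left(165,-67 \right)}} = \frac{1}{\frac{1}{\frac{1}{-37826 - 73821} + 13438} - 187} = \frac{1}{\frac{1}{\frac{1}{-111647} + 13438} - 187} = \frac{1}{\frac{1}{- \frac{1}{111647} + 13438} - 187} = \frac{1}{\frac{1}{\frac{1500312385}{111647}} - 187} = \frac{1}{\frac{111647}{1500312385} - 187} = \frac{1}{- \frac{280558304348}{1500312385}} = - \frac{1500312385}{280558304348}$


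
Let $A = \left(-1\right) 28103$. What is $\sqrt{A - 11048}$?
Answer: $7 i \sqrt{799} \approx 197.87 i$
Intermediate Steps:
$A = -28103$
$\sqrt{A - 11048} = \sqrt{-28103 - 11048} = \sqrt{-39151} = 7 i \sqrt{799}$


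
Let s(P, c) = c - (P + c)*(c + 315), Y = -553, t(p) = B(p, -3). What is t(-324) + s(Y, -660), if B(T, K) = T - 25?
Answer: -419494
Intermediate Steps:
B(T, K) = -25 + T
t(p) = -25 + p
s(P, c) = c - (315 + c)*(P + c) (s(P, c) = c - (P + c)*(315 + c) = c - (315 + c)*(P + c))
t(-324) + s(Y, -660) = (-25 - 324) + (-1*(-660)² - 315*(-553) - 314*(-660) - 1*(-553)*(-660)) = -349 + (-1*435600 + 174195 + 207240 - 364980) = -349 + (-435600 + 174195 + 207240 - 364980) = -349 - 419145 = -419494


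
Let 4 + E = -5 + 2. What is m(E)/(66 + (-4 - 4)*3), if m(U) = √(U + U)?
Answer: I*√14/42 ≈ 0.089087*I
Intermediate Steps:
E = -7 (E = -4 + (-5 + 2) = -4 - 3 = -7)
m(U) = √2*√U (m(U) = √(2*U) = √2*√U)
m(E)/(66 + (-4 - 4)*3) = (√2*√(-7))/(66 + (-4 - 4)*3) = (√2*(I*√7))/(66 - 8*3) = (I*√14)/(66 - 24) = (I*√14)/42 = I*√14/42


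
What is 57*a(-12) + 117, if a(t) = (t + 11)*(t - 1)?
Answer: 858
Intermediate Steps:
a(t) = (-1 + t)*(11 + t) (a(t) = (11 + t)*(-1 + t) = (-1 + t)*(11 + t))
57*a(-12) + 117 = 57*(-11 + (-12)² + 10*(-12)) + 117 = 57*(-11 + 144 - 120) + 117 = 57*13 + 117 = 741 + 117 = 858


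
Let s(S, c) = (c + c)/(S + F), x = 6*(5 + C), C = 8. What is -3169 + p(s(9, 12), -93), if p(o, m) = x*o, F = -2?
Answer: -20311/7 ≈ -2901.6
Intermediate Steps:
x = 78 (x = 6*(5 + 8) = 6*13 = 78)
s(S, c) = 2*c/(-2 + S) (s(S, c) = (c + c)/(S - 2) = (2*c)/(-2 + S) = 2*c/(-2 + S))
p(o, m) = 78*o
-3169 + p(s(9, 12), -93) = -3169 + 78*(2*12/(-2 + 9)) = -3169 + 78*(2*12/7) = -3169 + 78*(2*12*(⅐)) = -3169 + 78*(24/7) = -3169 + 1872/7 = -20311/7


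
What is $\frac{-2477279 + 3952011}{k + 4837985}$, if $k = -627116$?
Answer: $\frac{1474732}{4210869} \approx 0.35022$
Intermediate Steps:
$\frac{-2477279 + 3952011}{k + 4837985} = \frac{-2477279 + 3952011}{-627116 + 4837985} = \frac{1474732}{4210869}$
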